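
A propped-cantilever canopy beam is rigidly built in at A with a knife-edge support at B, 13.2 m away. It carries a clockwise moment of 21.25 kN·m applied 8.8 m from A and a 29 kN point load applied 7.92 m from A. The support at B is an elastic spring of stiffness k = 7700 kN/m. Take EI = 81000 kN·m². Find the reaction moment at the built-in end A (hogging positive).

Release the roller at B. Primary structure: cantilever fixed at A.
Free-end deflection of the primary structure under the applied loading (downward +):
  clockwise couple 21.25 at a = 8.8: M₀a(2L − a)/(2EI) = 1646/EI
  point load 29 at a = 7.92: Pa²(3L − a)/(6EI) = 9605/EI
  δ_0 = 11250/EI
Tip deflection under a unit load at B: L³/(3EI) = 766.7/EI.
With EI = 81000 kN·m²: δ_0 = 0.13889 m and δ_{BB} = 0.009465 m/kN.
Compatibility — the spring shortens by R_B/k under the reaction it provides: δ_0 − R_B·δ_{BB} = R_B/k. With 1/k = 0.00013 m/kN, R_B = δ_0 / (δ_{BB} + 1/k) = 0.13889 / (0.009465 + 0.00013) = 14.48 kN.
Moment equilibrium about A: M_A = Σ(load moments about A) − R_B·L = 250.9 − 14.48×13.2 = 59.85 kN·m.

M_A = 59.85 kN·m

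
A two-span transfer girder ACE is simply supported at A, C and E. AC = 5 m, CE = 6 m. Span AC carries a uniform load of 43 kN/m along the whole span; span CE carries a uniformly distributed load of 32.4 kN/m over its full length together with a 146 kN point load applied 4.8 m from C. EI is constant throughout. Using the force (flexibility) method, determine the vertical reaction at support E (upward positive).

R_E = 182.9 kN

Take M_C as the redundant. Released structure: two simple spans AC and CE with a hinge at C.
Discontinuity in slope at C on the released structure — sum the simple-span end rotations:
  span AC: UDL 43: wL³/(24EI) = 224/EI
  span CE: UDL 32.4: wL³/(24EI) = 291.6/EI
  span CE: point load 146 at a = 4.8: Pab(L + b)/(6LEI) = 168.2/EI
  relative rotation θ_0 = (224 + 459.8)/EI = 683.8/EI
A unit hogging moment at C produces rotation L₁/(3EI) + L₂/(3EI) = 3.667/EI.
Slope continuity at C: θ_0 = M_C·3.667/EI, so M_C = 683.8/3.667 = 186.5 kN·m (hogging).
Span CE, ΣM about E: R_C^{CE}·6 = 758.4 + 186.5, so R_C^{CE} = 157.5 kN and R_E = 340.4 − 157.5 = 182.9 kN.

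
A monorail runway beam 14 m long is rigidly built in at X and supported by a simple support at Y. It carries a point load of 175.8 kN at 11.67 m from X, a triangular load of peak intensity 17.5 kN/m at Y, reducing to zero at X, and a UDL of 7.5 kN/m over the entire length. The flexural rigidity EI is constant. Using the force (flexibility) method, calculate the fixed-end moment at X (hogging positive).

Remove the prop at Y; the released (primary) structure is a cantilever built in at X.
Deflection at Y on the released cantilever, summing each load's contribution:
  point load 175.8 at a = 11.67: Pa²(3L − a)/(6EI) = 121027/EI
  triangular load, peak 17.5 at the free end: 11w₀L⁴/(120EI) = 61626/EI
  UDL 7.5: wL⁴/(8EI) = 36015/EI
  δ_0 = 218668/EI
Tip deflection under a unit load at Y: L³/(3EI) = 914.7/EI.
Compatibility at Y: δ_0 − R_Y·δ_{YY} = 0, so R_Y = 218668/914.7 = 239.1 kN.
Moment equilibrium about X: M_X = Σ(load moments about X) − R_Y·L = 3930 − 239.1×14 = 583 kN·m.

M_X = 583 kN·m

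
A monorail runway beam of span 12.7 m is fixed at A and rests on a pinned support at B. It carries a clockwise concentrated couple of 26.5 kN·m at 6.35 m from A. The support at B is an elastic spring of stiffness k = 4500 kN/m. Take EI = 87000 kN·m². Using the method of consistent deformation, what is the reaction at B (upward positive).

R_B = 2.283 kN

Take the reaction at B as the redundant and release it; the primary structure is a cantilever fixed at A.
Primary-structure tip deflection at B by superposition:
  clockwise couple 26.5 at a = 6.35: M₀a(2L − a)/(2EI) = 1603/EI
Flexibility coefficient — unit upward force at B: δ_{BB} = L³/(3EI) = 682.8/EI.
With EI = 87000 kN·m²: δ_0 = 0.018423 m and δ_{BB} = 0.007848 m/kN.
Compatibility — the spring shortens by R_B/k under the reaction it provides: δ_0 − R_B·δ_{BB} = R_B/k. With 1/k = 0.000222 m/kN, R_B = δ_0 / (δ_{BB} + 1/k) = 0.018423 / (0.007848 + 0.000222) = 2.283 kN.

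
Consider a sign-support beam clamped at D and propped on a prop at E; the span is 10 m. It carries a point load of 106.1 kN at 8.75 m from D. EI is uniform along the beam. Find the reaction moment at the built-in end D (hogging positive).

Take the reaction at E as the redundant and release it; the primary structure is a cantilever fixed at D.
Free-end deflection of the primary structure under the applied loading (downward +):
  point load 106.1 at a = 8.75: Pa²(3L − a)/(6EI) = 28770/EI
Flexibility coefficient — unit upward force at E: δ_{EE} = L³/(3EI) = 333.3/EI.
The prop prevents deflection at E: R_E = δ_0/δ_{EE} = 28770/333.3 = 86.31 kN.
Moment equilibrium about D: M_D = Σ(load moments about D) − R_E·L = 928.4 − 86.31×10 = 65.28 kN·m.

M_D = 65.28 kN·m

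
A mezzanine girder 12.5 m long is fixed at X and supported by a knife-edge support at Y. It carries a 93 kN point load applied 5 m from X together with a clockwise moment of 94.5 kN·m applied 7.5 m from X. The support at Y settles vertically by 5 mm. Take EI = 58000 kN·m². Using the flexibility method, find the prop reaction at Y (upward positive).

R_Y = 28.42 kN

Remove the prop at Y; the released (primary) structure is a cantilever built in at X.
Free-end deflection of the primary structure under the applied loading (downward +):
  point load 93 at a = 5: Pa²(3L − a)/(6EI) = 12594/EI
  clockwise couple 94.5 at a = 7.5: M₀a(2L − a)/(2EI) = 6202/EI
  δ_0 = 18795/EI
Flexibility coefficient — unit upward force at Y: δ_{YY} = L³/(3EI) = 651/EI.
With EI = 58000 kN·m²: δ_0 = 0.32406 m and δ_{YY} = 0.011225 m/kN.
Compatibility — the beam at Y must follow the support down by 0.005 m: δ_0 − R_Y·δ_{YY} = 0.005, so R_Y = (0.32406 − 0.005)/0.011225 = 28.42 kN.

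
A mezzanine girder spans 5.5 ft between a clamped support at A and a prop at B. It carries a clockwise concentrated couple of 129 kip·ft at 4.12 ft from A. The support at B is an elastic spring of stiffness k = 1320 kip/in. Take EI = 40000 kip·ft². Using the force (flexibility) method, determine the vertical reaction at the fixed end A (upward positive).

R_A = -31.53 kip

Choose R_B as the redundant. The primary structure is the cantilever fixed at A.
Free-end deflection of the primary structure under the applied loading (downward +):
  clockwise couple 129 at a = 4.12: M₀a(2L − a)/(2EI) = 1828/EI
Tip deflection under a unit load at B: L³/(3EI) = 55.46/EI.
With EI = 40000 kip·ft²: δ_0 = 0.045707 ft and δ_{BB} = 0.001386 ft/kip.
Compatibility — the spring shortens by R_B/k under the reaction it provides: δ_0 − R_B·δ_{BB} = R_B/k. With 1/k = 1/(1320×12) ft/kip = 0.000063 ft/kip, R_B = δ_0 / (δ_{BB} + 1/k) = 0.045707 / (0.001386 + 0.000063) = 31.53 kip.
Vertical equilibrium: R_A = ΣP − R_B = 0 − 31.53 = -31.53 kip.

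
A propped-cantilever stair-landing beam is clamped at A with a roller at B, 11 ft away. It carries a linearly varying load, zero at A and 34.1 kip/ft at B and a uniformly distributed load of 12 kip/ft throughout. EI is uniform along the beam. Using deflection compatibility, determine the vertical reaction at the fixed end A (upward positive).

Remove the prop at B; the released (primary) structure is a cantilever built in at A.
Downward deflection at the released point B due to the loads:
  triangular load, peak 34.1 at the free end: 11w₀L⁴/(120EI) = 45765/EI
  UDL 12: wL⁴/(8EI) = 21962/EI
  δ_0 = 67727/EI
Tip deflection under a unit load at B: L³/(3EI) = 443.7/EI.
The prop prevents deflection at B: R_B = δ_0/δ_{BB} = 67727/443.7 = 152.7 kip.
Vertical equilibrium: R_A = ΣP − R_B = 319.6 − 152.7 = 166.9 kip.

R_A = 166.9 kip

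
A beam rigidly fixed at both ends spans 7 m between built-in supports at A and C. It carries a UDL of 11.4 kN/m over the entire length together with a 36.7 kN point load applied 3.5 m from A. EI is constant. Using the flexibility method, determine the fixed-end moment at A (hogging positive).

M_A = 78.66 kN·m

Release both end moments; the primary structure is a simply-supported span AC with redundants M_A and M_C.
Simple-span end rotations at A and C under the given loads:
  at A: UDL 11.4: wL³/(24EI) = 162.9/EI
  at C: UDL 11.4: wL³/(24EI) = 162.9/EI
  at A: point load 36.7 at a = 3.5: Pab(L + b)/(6LEI) = 112.4/EI
  at C: point load 36.7 at a = 3.5: Pab(L + a)/(6LEI) = 112.4/EI
  θ_A0 = 275.3/EI,  θ_C0 = 275.3/EI
Flexibility coefficients: a unit moment at one end gives L/(3EI) there and L/(6EI) at the far end, so f₁₁ = f₂₂ = 2.333/EI and f₁₂ = f₂₁ = 1.167/EI.
Compatibility — zero rotation at each built-in end:
  2.333 M_A + 1.167 M_C = 275.3
  1.167 M_A + 2.333 M_C = 275.3
Solving the pair gives M_A = 78.66 kN·m and M_C = 78.66 kN·m (hogging).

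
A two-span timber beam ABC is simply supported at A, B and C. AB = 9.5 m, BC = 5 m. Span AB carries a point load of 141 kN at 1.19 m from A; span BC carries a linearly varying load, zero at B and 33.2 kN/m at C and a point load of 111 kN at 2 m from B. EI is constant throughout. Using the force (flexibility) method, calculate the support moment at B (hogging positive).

M_B = 107.5 kN·m

Take M_B as the redundant. Released structure: two simple spans AB and BC with a hinge at B.
End slopes at the hinge B, treating each span as simply supported:
  span AB: point load 141 at a = 1.19: Pab(L + a)/(6LEI) = 261.5/EI
  span BC: triangular load, peak 33.2: 7w₀L³/(360EI) = 80.69/EI
  span BC: point load 111 at a = 2: Pab(L + b)/(6LEI) = 177.6/EI
  relative rotation θ_0 = (261.5 + 258.3)/EI = 519.8/EI
A unit hogging moment at B produces rotation L₁/(3EI) + L₂/(3EI) = 4.833/EI.
Slope continuity at B: θ_0 = M_B·4.833/EI, so M_B = 519.8/4.833 = 107.5 kN·m (hogging).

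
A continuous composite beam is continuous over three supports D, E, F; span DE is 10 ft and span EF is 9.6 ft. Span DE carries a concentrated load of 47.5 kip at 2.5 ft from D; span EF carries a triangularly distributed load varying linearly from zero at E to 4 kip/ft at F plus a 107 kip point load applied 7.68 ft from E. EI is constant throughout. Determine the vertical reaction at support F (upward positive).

Release continuity at E by inserting a hinge; the redundant is the internal moment M_E. The primary structure is two simply-supported spans DE and EF.
Rotations at E on the released spans (each span's end-slope, ×1/EI):
  span DE: point load 47.5 at a = 2.5: Pab(L + a)/(6LEI) = 185.5/EI
  span EF: triangular load, peak 4: 7w₀L³/(360EI) = 68.81/EI
  span EF: point load 107 at a = 7.68: Pab(L + b)/(6LEI) = 315.6/EI
  relative rotation θ_0 = (185.5 + 384.4)/EI = 569.9/EI
A unit hogging moment at E produces rotation L₁/(3EI) + L₂/(3EI) = 6.533/EI.
Slope continuity at E: θ_0 = M_E·6.533/EI, so M_E = 569.9/6.533 = 87.23 kip·ft (hogging).
Span EF, ΣM about F: R_E^{EF}·9.6 = 266.9 + 87.23, so R_E^{EF} = 36.89 kip and R_F = 126.2 − 36.89 = 89.31 kip.

R_F = 89.31 kip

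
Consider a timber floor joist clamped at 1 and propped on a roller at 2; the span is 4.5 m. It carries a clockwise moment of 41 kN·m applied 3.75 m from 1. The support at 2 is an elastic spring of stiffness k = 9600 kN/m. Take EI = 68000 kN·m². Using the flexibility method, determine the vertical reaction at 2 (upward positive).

Take the reaction at 2 as the redundant and release it; the primary structure is a cantilever fixed at 1.
Downward deflection at the released point 2 due to the loads:
  clockwise couple 41 at a = 3.75: M₀a(2L − a)/(2EI) = 403.6/EI
Tip deflection under a unit load at 2: L³/(3EI) = 30.38/EI.
With EI = 68000 kN·m²: δ_0 = 0.005935 m and δ_{22} = 0.000447 m/kN.
Compatibility — the spring shortens by R_2/k under the reaction it provides: δ_0 − R_2·δ_{22} = R_2/k. With 1/k = 0.000104 m/kN, R_2 = δ_0 / (δ_{22} + 1/k) = 0.005935 / (0.000447 + 0.000104) = 10.77 kN.

R_2 = 10.77 kN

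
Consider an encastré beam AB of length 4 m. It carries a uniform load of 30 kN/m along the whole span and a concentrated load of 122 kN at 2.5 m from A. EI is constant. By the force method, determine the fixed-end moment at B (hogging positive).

M_B = 111.5 kN·m

Release both end moments; the primary structure is a simply-supported span AB with redundants M_A and M_B.
On the primary (simply-supported) span, the end slopes from the loading are:
  at A: UDL 30: wL³/(24EI) = 80/EI
  at B: UDL 30: wL³/(24EI) = 80/EI
  at A: point load 122 at a = 2.5: Pab(L + b)/(6LEI) = 104.8/EI
  at B: point load 122 at a = 2.5: Pab(L + a)/(6LEI) = 123.9/EI
  θ_A0 = 184.8/EI,  θ_B0 = 203.9/EI
Flexibility coefficients: a unit moment at one end gives L/(3EI) there and L/(6EI) at the far end, so f₁₁ = f₂₂ = 1.333/EI and f₁₂ = f₂₁ = 0.6667/EI.
Compatibility — zero rotation at each built-in end:
  1.333 M_A + 0.6667 M_B = 184.8
  0.6667 M_A + 1.333 M_B = 203.9
Solving the pair gives M_A = 82.89 kN·m and M_B = 111.5 kN·m (hogging).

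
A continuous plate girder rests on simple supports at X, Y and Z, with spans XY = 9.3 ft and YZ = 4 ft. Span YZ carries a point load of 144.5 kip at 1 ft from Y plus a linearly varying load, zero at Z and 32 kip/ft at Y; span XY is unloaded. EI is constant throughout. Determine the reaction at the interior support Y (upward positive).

R_Y = 164.9 kip

Take M_Y as the redundant. Released structure: two simple spans XY and YZ with a hinge at Y.
Discontinuity in slope at Y on the released structure — sum the simple-span end rotations:
  span YZ: point load 144.5 at a = 1: Pab(L + b)/(6LEI) = 126.4/EI
  span YZ: triangular load, peak 32: w₀L³/(45EI) = 45.51/EI
  relative rotation θ_0 = (0 + 171.9)/EI = 171.9/EI
A unit hogging moment at Y produces rotation L₁/(3EI) + L₂/(3EI) = 4.433/EI.
Slope continuity at Y: θ_0 = M_Y·4.433/EI, so M_Y = 171.9/4.433 = 38.79 kip·ft (hogging).
Span XY, ΣM about X with M_Y applied at Y: R_Y^{XY}·9.3 = 0 + 38.79, so R_Y^{XY} = 4.17 kip and R_X = 0 − 4.17 = -4.17 kip.
Span YZ, ΣM about Z: R_Y^{YZ}·4 = 604.2 + 38.79, so R_Y^{YZ} = 160.7 kip and R_Z = 208.5 − 160.7 = 47.76 kip.
R_Y = 4.17 + 160.7 = 164.9 kip.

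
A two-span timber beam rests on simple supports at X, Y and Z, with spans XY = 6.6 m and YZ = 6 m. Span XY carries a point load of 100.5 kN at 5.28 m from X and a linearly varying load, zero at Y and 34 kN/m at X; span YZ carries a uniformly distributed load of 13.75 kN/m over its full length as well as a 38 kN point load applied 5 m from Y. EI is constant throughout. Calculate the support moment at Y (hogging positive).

M_Y = 133.5 kN·m

Take M_Y as the redundant. Released structure: two simple spans XY and YZ with a hinge at Y.
Discontinuity in slope at Y on the released structure — sum the simple-span end rotations:
  span XY: point load 100.5 at a = 5.28: Pab(L + a)/(6LEI) = 210.1/EI
  span XY: triangular load, peak 34: 7w₀L³/(360EI) = 190.1/EI
  span YZ: UDL 13.75: wL³/(24EI) = 123.8/EI
  span YZ: point load 38 at a = 5: Pab(L + b)/(6LEI) = 36.94/EI
  relative rotation θ_0 = (400.2 + 160.7)/EI = 560.9/EI
A unit hogging moment at Y produces rotation L₁/(3EI) + L₂/(3EI) = 4.2/EI.
Compatibility: M_Y·(L₁+L₂)/(3EI) = θ_0, giving M_Y = 133.5 kN·m (hogging).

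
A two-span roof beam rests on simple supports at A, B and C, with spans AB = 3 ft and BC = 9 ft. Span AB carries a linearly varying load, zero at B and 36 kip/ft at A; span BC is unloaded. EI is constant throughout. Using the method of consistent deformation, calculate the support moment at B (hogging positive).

M_B = 4.725 kip·ft

Take M_B as the redundant. Released structure: two simple spans AB and BC with a hinge at B.
End slopes at the hinge B, treating each span as simply supported:
  span AB: triangular load, peak 36: 7w₀L³/(360EI) = 18.9/EI
  relative rotation θ_0 = (18.9 + 0)/EI = 18.9/EI
A unit hogging moment at B produces rotation L₁/(3EI) + L₂/(3EI) = 4/EI.
Slope continuity at B: θ_0 = M_B·4/EI, so M_B = 18.9/4 = 4.725 kip·ft (hogging).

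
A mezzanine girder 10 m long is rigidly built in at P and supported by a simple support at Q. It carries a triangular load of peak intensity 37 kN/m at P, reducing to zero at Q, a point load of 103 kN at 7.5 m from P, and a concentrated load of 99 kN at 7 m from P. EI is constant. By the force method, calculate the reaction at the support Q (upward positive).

R_Q = 158 kN

Choose R_Q as the redundant. The primary structure is the cantilever fixed at P.
Downward deflection at the released point Q due to the loads:
  triangular load, peak 37 at the fixed end: w₀L⁴/(30EI) = 12333/EI
  point load 103 at a = 7.5: Pa²(3L − a)/(6EI) = 21727/EI
  point load 99 at a = 7: Pa²(3L − a)/(6EI) = 18596/EI
  δ_0 = 52655/EI
Tip deflection under a unit load at Q: L³/(3EI) = 333.3/EI.
Compatibility at Q: δ_0 − R_Q·δ_{QQ} = 0, so R_Q = 52655/333.3 = 158 kN.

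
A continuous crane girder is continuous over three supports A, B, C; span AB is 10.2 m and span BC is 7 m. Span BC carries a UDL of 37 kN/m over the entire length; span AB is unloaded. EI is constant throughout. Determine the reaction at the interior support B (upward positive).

Take M_B as the redundant. Released structure: two simple spans AB and BC with a hinge at B.
Rotations at B on the released spans (each span's end-slope, ×1/EI):
  span BC: UDL 37: wL³/(24EI) = 528.8/EI
  relative rotation θ_0 = (0 + 528.8)/EI = 528.8/EI
A unit hogging moment at B produces rotation L₁/(3EI) + L₂/(3EI) = 5.733/EI.
Slope continuity at B: θ_0 = M_B·5.733/EI, so M_B = 528.8/5.733 = 92.23 kN·m (hogging).
Span AB, ΣM about A with M_B applied at B: R_B^{AB}·10.2 = 0 + 92.23, so R_B^{AB} = 9.042 kN and R_A = 0 − 9.042 = -9.042 kN.
Span BC, ΣM about C: R_B^{BC}·7 = 906.5 + 92.23, so R_B^{BC} = 142.7 kN and R_C = 259 − 142.7 = 116.3 kN.
R_B = 9.042 + 142.7 = 151.7 kN.

R_B = 151.7 kN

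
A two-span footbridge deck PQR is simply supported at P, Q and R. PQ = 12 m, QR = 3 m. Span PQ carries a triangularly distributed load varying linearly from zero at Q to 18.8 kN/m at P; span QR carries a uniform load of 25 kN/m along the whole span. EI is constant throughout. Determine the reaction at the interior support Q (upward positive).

Take M_Q as the redundant. Released structure: two simple spans PQ and QR with a hinge at Q.
Discontinuity in slope at Q on the released structure — sum the simple-span end rotations:
  span PQ: triangular load, peak 18.8: 7w₀L³/(360EI) = 631.7/EI
  span QR: UDL 25: wL³/(24EI) = 28.12/EI
  relative rotation θ_0 = (631.7 + 28.12)/EI = 659.8/EI
A unit hogging moment at Q produces rotation L₁/(3EI) + L₂/(3EI) = 5/EI.
Slope continuity at Q: θ_0 = M_Q·5/EI, so M_Q = 659.8/5 = 132 kN·m (hogging).
Span PQ, ΣM about P with M_Q applied at Q: R_Q^{PQ}·12 = 451.2 + 132, so R_Q^{PQ} = 48.6 kN and R_P = 112.8 − 48.6 = 64.2 kN.
Span QR, ΣM about R: R_Q^{QR}·3 = 112.5 + 132, so R_Q^{QR} = 81.49 kN and R_R = 75 − 81.49 = -6.487 kN.
R_Q = 48.6 + 81.49 = 130.1 kN.

R_Q = 130.1 kN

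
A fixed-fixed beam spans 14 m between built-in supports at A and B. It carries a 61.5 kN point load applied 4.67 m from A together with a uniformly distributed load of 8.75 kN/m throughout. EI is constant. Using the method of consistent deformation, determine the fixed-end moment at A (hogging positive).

M_A = 270.5 kN·m

Release both end moments; the primary structure is a simply-supported span AB with redundants M_A and M_B.
End rotations of the released simple span under the applied load (×1/EI):
  at A: point load 61.5 at a = 4.67: Pab(L + b)/(6LEI) = 744.2/EI
  at B: point load 61.5 at a = 4.67: Pab(L + a)/(6LEI) = 595.6/EI
  at A: UDL 8.75: wL³/(24EI) = 1000/EI
  at B: UDL 8.75: wL³/(24EI) = 1000/EI
  θ_A0 = 1745/EI,  θ_B0 = 1596/EI
Flexibility coefficients: a unit moment at one end gives L/(3EI) there and L/(6EI) at the far end, so f₁₁ = f₂₂ = 4.667/EI and f₁₂ = f₂₁ = 2.333/EI.
Compatibility — zero rotation at each built-in end:
  4.667 M_A + 2.333 M_B = 1745
  2.333 M_A + 4.667 M_B = 1596
Solving the pair gives M_A = 270.5 kN·m and M_B = 206.8 kN·m (hogging).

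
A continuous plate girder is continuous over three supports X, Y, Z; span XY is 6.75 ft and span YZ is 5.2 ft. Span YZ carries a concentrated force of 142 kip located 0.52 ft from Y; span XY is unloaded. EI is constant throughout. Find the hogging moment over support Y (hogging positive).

M_Y = 27.47 kip·ft

Release continuity at Y by inserting a hinge; the redundant is the internal moment M_Y. The primary structure is two simply-supported spans XY and YZ.
Discontinuity in slope at Y on the released structure — sum the simple-span end rotations:
  span YZ: point load 142 at a = 0.52: Pab(L + b)/(6LEI) = 109.4/EI
  relative rotation θ_0 = (0 + 109.4)/EI = 109.4/EI
A unit hogging moment at Y produces rotation L₁/(3EI) + L₂/(3EI) = 3.983/EI.
Slope continuity at Y: θ_0 = M_Y·3.983/EI, so M_Y = 109.4/3.983 = 27.47 kip·ft (hogging).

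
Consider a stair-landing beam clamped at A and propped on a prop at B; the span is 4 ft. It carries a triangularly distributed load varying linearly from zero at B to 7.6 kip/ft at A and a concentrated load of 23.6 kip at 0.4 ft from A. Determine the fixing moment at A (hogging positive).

M_A = 16.18 kip·ft

Choose R_B as the redundant. The primary structure is the cantilever fixed at A.
Free-end deflection of the primary structure under the applied loading (downward +):
  triangular load, peak 7.6 at the fixed end: w₀L⁴/(30EI) = 64.85/EI
  point load 23.6 at a = 0.4: Pa²(3L − a)/(6EI) = 7.3/EI
  δ_0 = 72.15/EI
Tip deflection under a unit load at B: L³/(3EI) = 21.33/EI.
The prop prevents deflection at B: R_B = δ_0/δ_{BB} = 72.15/21.33 = 3.382 kip.
Moment equilibrium about A: M_A = Σ(load moments about A) − R_B·L = 29.71 − 3.382×4 = 16.18 kip·ft.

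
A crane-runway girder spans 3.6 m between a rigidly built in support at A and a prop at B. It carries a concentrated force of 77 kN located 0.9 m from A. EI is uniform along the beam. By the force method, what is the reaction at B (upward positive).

R_B = 6.617 kN

Take the reaction at B as the redundant and release it; the primary structure is a cantilever fixed at A.
Downward deflection at the released point B due to the loads:
  point load 77 at a = 0.9: Pa²(3L − a)/(6EI) = 102.9/EI
Flexibility coefficient — unit upward force at B: δ_{BB} = L³/(3EI) = 15.55/EI.
The prop prevents deflection at B: R_B = δ_0/δ_{BB} = 102.9/15.55 = 6.617 kN.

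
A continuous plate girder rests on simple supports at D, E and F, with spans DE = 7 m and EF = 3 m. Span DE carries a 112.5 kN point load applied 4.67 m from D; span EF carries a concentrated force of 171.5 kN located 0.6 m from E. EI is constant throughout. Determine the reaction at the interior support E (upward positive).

R_E = 271.4 kN

Take M_E as the redundant. Released structure: two simple spans DE and EF with a hinge at E.
Rotations at E on the released spans (each span's end-slope, ×1/EI):
  span DE: point load 112.5 at a = 4.67: Pab(L + a)/(6LEI) = 340.1/EI
  span EF: point load 171.5 at a = 0.6: Pab(L + b)/(6LEI) = 74.09/EI
  relative rotation θ_0 = (340.1 + 74.09)/EI = 414.2/EI
A unit hogging moment at E produces rotation L₁/(3EI) + L₂/(3EI) = 3.333/EI.
Slope continuity at E: θ_0 = M_E·3.333/EI, so M_E = 414.2/3.333 = 124.3 kN·m (hogging).
Span DE, ΣM about D with M_E applied at E: R_E^{DE}·7 = 525.4 + 124.3, so R_E^{DE} = 92.81 kN and R_D = 112.5 − 92.81 = 19.69 kN.
Span EF, ΣM about F: R_E^{EF}·3 = 411.6 + 124.3, so R_E^{EF} = 178.6 kN and R_F = 171.5 − 178.6 = -7.122 kN.
R_E = 92.81 + 178.6 = 271.4 kN.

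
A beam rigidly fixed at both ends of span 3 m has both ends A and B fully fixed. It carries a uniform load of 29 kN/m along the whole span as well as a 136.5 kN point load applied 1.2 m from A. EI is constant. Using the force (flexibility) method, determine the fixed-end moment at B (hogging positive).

Release both end moments; the primary structure is a simply-supported span AB with redundants M_A and M_B.
On the primary (simply-supported) span, the end slopes from the loading are:
  at A: UDL 29: wL³/(24EI) = 32.62/EI
  at B: UDL 29: wL³/(24EI) = 32.62/EI
  at A: point load 136.5 at a = 1.2: Pab(L + b)/(6LEI) = 78.62/EI
  at B: point load 136.5 at a = 1.2: Pab(L + a)/(6LEI) = 68.8/EI
  θ_A0 = 111.2/EI,  θ_B0 = 101.4/EI
Flexibility coefficients: a unit moment at one end gives L/(3EI) there and L/(6EI) at the far end, so f₁₁ = f₂₂ = 1/EI and f₁₂ = f₂₁ = 0.5/EI.
Compatibility — zero rotation at each built-in end:
  1 M_A + 0.5 M_B = 111.2
  0.5 M_A + 1 M_B = 101.4
Solving the pair gives M_A = 80.72 kN·m and M_B = 61.06 kN·m (hogging).

M_B = 61.06 kN·m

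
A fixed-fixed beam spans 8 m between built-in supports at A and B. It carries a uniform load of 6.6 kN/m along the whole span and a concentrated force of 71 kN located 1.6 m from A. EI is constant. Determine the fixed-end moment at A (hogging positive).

M_A = 107.9 kN·m

Release both end moments; the primary structure is a simply-supported span AB with redundants M_A and M_B.
End rotations of the released simple span under the applied load (×1/EI):
  at A: UDL 6.6: wL³/(24EI) = 140.8/EI
  at B: UDL 6.6: wL³/(24EI) = 140.8/EI
  at A: point load 71 at a = 1.6: Pab(L + b)/(6LEI) = 218.1/EI
  at B: point load 71 at a = 1.6: Pab(L + a)/(6LEI) = 145.4/EI
  θ_A0 = 358.9/EI,  θ_B0 = 286.2/EI
Flexibility coefficients: a unit moment at one end gives L/(3EI) there and L/(6EI) at the far end, so f₁₁ = f₂₂ = 2.667/EI and f₁₂ = f₂₁ = 1.333/EI.
Compatibility — zero rotation at each built-in end:
  2.667 M_A + 1.333 M_B = 358.9
  1.333 M_A + 2.667 M_B = 286.2
Solving the pair gives M_A = 107.9 kN·m and M_B = 53.38 kN·m (hogging).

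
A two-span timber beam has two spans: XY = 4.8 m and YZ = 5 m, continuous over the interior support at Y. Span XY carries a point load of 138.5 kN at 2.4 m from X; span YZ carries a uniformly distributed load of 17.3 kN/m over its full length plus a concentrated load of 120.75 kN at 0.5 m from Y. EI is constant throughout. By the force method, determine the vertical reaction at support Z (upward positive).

Release continuity at Y by inserting a hinge; the redundant is the internal moment M_Y. The primary structure is two simply-supported spans XY and YZ.
Rotations at Y on the released spans (each span's end-slope, ×1/EI):
  span XY: point load 138.5 at a = 2.4: Pab(L + a)/(6LEI) = 199.4/EI
  span YZ: UDL 17.3: wL³/(24EI) = 90.1/EI
  span YZ: point load 120.75 at a = 0.5: Pab(L + b)/(6LEI) = 86.03/EI
  relative rotation θ_0 = (199.4 + 176.1)/EI = 375.6/EI
A unit hogging moment at Y produces rotation L₁/(3EI) + L₂/(3EI) = 3.267/EI.
Slope continuity at Y: θ_0 = M_Y·3.267/EI, so M_Y = 375.6/3.267 = 115 kN·m (hogging).
Span YZ, ΣM about Z: R_Y^{YZ}·5 = 759.6 + 115, so R_Y^{YZ} = 174.9 kN and R_Z = 207.2 − 174.9 = 32.33 kN.

R_Z = 32.33 kN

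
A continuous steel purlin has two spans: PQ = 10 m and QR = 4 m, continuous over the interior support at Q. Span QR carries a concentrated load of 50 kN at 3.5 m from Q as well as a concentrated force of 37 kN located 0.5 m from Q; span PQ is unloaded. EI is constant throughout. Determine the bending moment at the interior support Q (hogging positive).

Release continuity at Q by inserting a hinge; the redundant is the internal moment M_Q. The primary structure is two simply-supported spans PQ and QR.
Rotations at Q on the released spans (each span's end-slope, ×1/EI):
  span QR: point load 50 at a = 3.5: Pab(L + b)/(6LEI) = 16.41/EI
  span QR: point load 37 at a = 0.5: Pab(L + b)/(6LEI) = 20.23/EI
  relative rotation θ_0 = (0 + 36.64)/EI = 36.64/EI
A unit hogging moment at Q produces rotation L₁/(3EI) + L₂/(3EI) = 4.667/EI.
Slope continuity at Q: θ_0 = M_Q·4.667/EI, so M_Q = 36.64/4.667 = 7.852 kN·m (hogging).

M_Q = 7.852 kN·m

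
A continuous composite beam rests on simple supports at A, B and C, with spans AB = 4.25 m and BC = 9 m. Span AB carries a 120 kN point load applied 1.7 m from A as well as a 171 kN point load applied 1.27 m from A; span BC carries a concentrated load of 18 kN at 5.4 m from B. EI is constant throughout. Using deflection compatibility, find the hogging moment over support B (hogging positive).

M_B = 77.69 kN·m

Take M_B as the redundant. Released structure: two simple spans AB and BC with a hinge at B.
End slopes at the hinge B, treating each span as simply supported:
  span AB: point load 120 at a = 1.7: Pab(L + a)/(6LEI) = 121.4/EI
  span AB: point load 171 at a = 1.27: Pab(L + a)/(6LEI) = 140.1/EI
  span BC: point load 18 at a = 5.4: Pab(L + b)/(6LEI) = 81.65/EI
  relative rotation θ_0 = (261.5 + 81.65)/EI = 343.1/EI
A unit hogging moment at B produces rotation L₁/(3EI) + L₂/(3EI) = 4.417/EI.
Slope continuity at B: θ_0 = M_B·4.417/EI, so M_B = 343.1/4.417 = 77.69 kN·m (hogging).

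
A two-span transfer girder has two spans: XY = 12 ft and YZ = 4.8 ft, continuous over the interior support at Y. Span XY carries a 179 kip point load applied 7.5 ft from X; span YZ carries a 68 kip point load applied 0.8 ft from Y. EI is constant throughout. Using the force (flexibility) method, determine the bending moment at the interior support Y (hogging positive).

M_Y = 304 kip·ft

Release continuity at Y by inserting a hinge; the redundant is the internal moment M_Y. The primary structure is two simply-supported spans XY and YZ.
End slopes at the hinge Y, treating each span as simply supported:
  span XY: point load 179 at a = 7.5: Pab(L + a)/(6LEI) = 1636/EI
  span YZ: point load 68 at a = 0.8: Pab(L + b)/(6LEI) = 66.49/EI
  relative rotation θ_0 = (1636 + 66.49)/EI = 1703/EI
A unit hogging moment at Y produces rotation L₁/(3EI) + L₂/(3EI) = 5.6/EI.
Compatibility: M_Y·(L₁+L₂)/(3EI) = θ_0, giving M_Y = 304 kip·ft (hogging).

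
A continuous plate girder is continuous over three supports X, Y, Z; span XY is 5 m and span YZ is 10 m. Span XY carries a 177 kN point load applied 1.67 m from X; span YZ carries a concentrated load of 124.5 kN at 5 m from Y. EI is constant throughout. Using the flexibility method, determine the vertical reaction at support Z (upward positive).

R_Z = 42.31 kN

Release continuity at Y by inserting a hinge; the redundant is the internal moment M_Y. The primary structure is two simply-supported spans XY and YZ.
Rotations at Y on the released spans (each span's end-slope, ×1/EI):
  span XY: point load 177 at a = 1.67: Pab(L + a)/(6LEI) = 218.8/EI
  span YZ: point load 124.5 at a = 5: Pab(L + b)/(6LEI) = 778.1/EI
  relative rotation θ_0 = (218.8 + 778.1)/EI = 997/EI
A unit hogging moment at Y produces rotation L₁/(3EI) + L₂/(3EI) = 5/EI.
Compatibility: M_Y·(L₁+L₂)/(3EI) = θ_0, giving M_Y = 199.4 kN·m (hogging).
Span YZ, ΣM about Z: R_Y^{YZ}·10 = 622.5 + 199.4, so R_Y^{YZ} = 82.19 kN and R_Z = 124.5 − 82.19 = 42.31 kN.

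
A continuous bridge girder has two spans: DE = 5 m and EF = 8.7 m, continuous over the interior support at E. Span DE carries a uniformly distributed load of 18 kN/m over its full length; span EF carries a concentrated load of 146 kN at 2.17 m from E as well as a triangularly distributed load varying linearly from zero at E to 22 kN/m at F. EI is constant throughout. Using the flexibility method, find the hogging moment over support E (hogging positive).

Insert a hinge at E; M_E is the redundant, and each span becomes simply supported.
Discontinuity in slope at E on the released structure — sum the simple-span end rotations:
  span DE: UDL 18: wL³/(24EI) = 93.75/EI
  span EF: point load 146 at a = 2.17: Pab(L + b)/(6LEI) = 603.6/EI
  span EF: triangular load, peak 22: 7w₀L³/(360EI) = 281.7/EI
  relative rotation θ_0 = (93.75 + 885.3)/EI = 979.1/EI
A unit hogging moment at E produces rotation L₁/(3EI) + L₂/(3EI) = 4.567/EI.
Compatibility: M_E·(L₁+L₂)/(3EI) = θ_0, giving M_E = 214.4 kN·m (hogging).

M_E = 214.4 kN·m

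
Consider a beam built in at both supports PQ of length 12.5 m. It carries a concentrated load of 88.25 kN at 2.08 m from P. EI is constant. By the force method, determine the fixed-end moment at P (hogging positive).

Take the two fixed-end moments M_P, M_Q as redundants; the released structure is the simple span PQ.
End rotations of the released simple span under the applied load (×1/EI):
  at P: point load 88.25 at a = 2.08: Pab(L + b)/(6LEI) = 584.5/EI
  at Q: point load 88.25 at a = 2.08: Pab(L + a)/(6LEI) = 371.8/EI
  θ_P0 = 584.5/EI,  θ_Q0 = 371.8/EI
Flexibility coefficients: a unit moment at one end gives L/(3EI) there and L/(6EI) at the far end, so f₁₁ = f₂₂ = 4.167/EI and f₁₂ = f₂₁ = 2.083/EI.
Compatibility — zero rotation at each built-in end:
  4.167 M_P + 2.083 M_Q = 584.5
  2.083 M_P + 4.167 M_Q = 371.8
Solving the pair gives M_P = 127.6 kN·m and M_Q = 25.46 kN·m (hogging).

M_P = 127.6 kN·m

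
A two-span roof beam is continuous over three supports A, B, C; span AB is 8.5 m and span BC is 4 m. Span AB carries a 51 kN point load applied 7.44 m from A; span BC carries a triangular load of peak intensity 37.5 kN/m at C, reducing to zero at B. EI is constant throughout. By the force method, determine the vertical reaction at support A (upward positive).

Release continuity at B by inserting a hinge; the redundant is the internal moment M_B. The primary structure is two simply-supported spans AB and BC.
Rotations at B on the released spans (each span's end-slope, ×1/EI):
  span AB: point load 51 at a = 7.44: Pab(L + a)/(6LEI) = 125.7/EI
  span BC: triangular load, peak 37.5: 7w₀L³/(360EI) = 46.67/EI
  relative rotation θ_0 = (125.7 + 46.67)/EI = 172.4/EI
A unit hogging moment at B produces rotation L₁/(3EI) + L₂/(3EI) = 4.167/EI.
Slope continuity at B: θ_0 = M_B·4.167/EI, so M_B = 172.4/4.167 = 41.37 kN·m (hogging).
Span AB, ΣM about A with M_B applied at B: R_B^{AB}·8.5 = 379.4 + 41.37, so R_B^{AB} = 49.51 kN and R_A = 51 − 49.51 = 1.493 kN.

R_A = 1.493 kN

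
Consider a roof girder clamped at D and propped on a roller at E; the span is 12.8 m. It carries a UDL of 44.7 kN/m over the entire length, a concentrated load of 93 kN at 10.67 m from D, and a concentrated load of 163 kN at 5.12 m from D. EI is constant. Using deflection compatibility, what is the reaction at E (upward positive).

Take the reaction at E as the redundant and release it; the primary structure is a cantilever fixed at D.
Downward deflection at the released point E due to the loads:
  UDL 44.7: wL⁴/(8EI) = 149988/EI
  point load 93 at a = 10.67: Pa²(3L − a)/(6EI) = 48934/EI
  point load 163 at a = 5.12: Pa²(3L − a)/(6EI) = 23701/EI
  δ_0 = 222623/EI
Tip deflection under a unit load at E: L³/(3EI) = 699.1/EI.
Compatibility at E: δ_0 − R_E·δ_{EE} = 0, so R_E = 222623/699.1 = 318.5 kN.

R_E = 318.5 kN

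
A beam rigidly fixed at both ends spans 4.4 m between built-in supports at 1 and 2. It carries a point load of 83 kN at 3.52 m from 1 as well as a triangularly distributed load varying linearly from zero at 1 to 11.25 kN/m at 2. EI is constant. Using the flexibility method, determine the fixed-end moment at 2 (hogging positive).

M_2 = 57.64 kN·m

Take the two fixed-end moments M_1, M_2 as redundants; the released structure is the simple span 12.
End rotations of the released simple span under the applied load (×1/EI):
  at 1: point load 83 at a = 3.52: Pab(L + b)/(6LEI) = 51.42/EI
  at 2: point load 83 at a = 3.52: Pab(L + a)/(6LEI) = 77.13/EI
  at 1: triangular load, peak 11.25: 7w₀L³/(360EI) = 18.63/EI
  at 2: triangular load, peak 11.25: w₀L³/(45EI) = 21.3/EI
  θ_10 = 70.05/EI,  θ_20 = 98.43/EI
Flexibility coefficients: a unit moment at one end gives L/(3EI) there and L/(6EI) at the far end, so f₁₁ = f₂₂ = 1.467/EI and f₁₂ = f₂₁ = 0.7333/EI.
Compatibility — zero rotation at each built-in end:
  1.467 M_1 + 0.7333 M_2 = 70.05
  0.7333 M_1 + 1.467 M_2 = 98.43
Solving the pair gives M_1 = 18.95 kN·m and M_2 = 57.64 kN·m (hogging).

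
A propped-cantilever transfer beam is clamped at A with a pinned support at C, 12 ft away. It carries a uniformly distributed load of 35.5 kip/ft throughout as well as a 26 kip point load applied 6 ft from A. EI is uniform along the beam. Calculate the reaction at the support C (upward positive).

Remove the prop at C; the released (primary) structure is a cantilever built in at A.
Primary-structure tip deflection at C by superposition:
  UDL 35.5: wL⁴/(8EI) = 92016/EI
  point load 26 at a = 6: Pa²(3L − a)/(6EI) = 4680/EI
  δ_0 = 96696/EI
Tip deflection under a unit load at C: L³/(3EI) = 576/EI.
The prop prevents deflection at C: R_C = δ_0/δ_{CC} = 96696/576 = 167.9 kip.

R_C = 167.9 kip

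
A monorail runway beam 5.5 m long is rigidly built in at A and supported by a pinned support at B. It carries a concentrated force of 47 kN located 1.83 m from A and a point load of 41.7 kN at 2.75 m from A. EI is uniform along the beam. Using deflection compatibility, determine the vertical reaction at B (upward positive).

R_B = 19.97 kN

Remove the prop at B; the released (primary) structure is a cantilever built in at A.
Downward deflection at the released point B due to the loads:
  point load 47 at a = 1.83: Pa²(3L − a)/(6EI) = 384.8/EI
  point load 41.7 at a = 2.75: Pa²(3L − a)/(6EI) = 722.7/EI
  δ_0 = 1108/EI
Tip deflection under a unit load at B: L³/(3EI) = 55.46/EI.
The prop prevents deflection at B: R_B = δ_0/δ_{BB} = 1108/55.46 = 19.97 kN.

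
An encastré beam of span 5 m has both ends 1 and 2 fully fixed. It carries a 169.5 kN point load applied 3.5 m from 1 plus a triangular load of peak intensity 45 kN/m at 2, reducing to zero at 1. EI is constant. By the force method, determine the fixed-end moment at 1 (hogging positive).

Release both end moments; the primary structure is a simply-supported span 12 with redundants M_1 and M_2.
On the primary (simply-supported) span, the end slopes from the loading are:
  at 1: point load 169.5 at a = 3.5: Pab(L + b)/(6LEI) = 192.8/EI
  at 2: point load 169.5 at a = 3.5: Pab(L + a)/(6LEI) = 252.1/EI
  at 1: triangular load, peak 45: 7w₀L³/(360EI) = 109.4/EI
  at 2: triangular load, peak 45: w₀L³/(45EI) = 125/EI
  θ_10 = 302.2/EI,  θ_20 = 377.1/EI
Flexibility coefficients: a unit moment at one end gives L/(3EI) there and L/(6EI) at the far end, so f₁₁ = f₂₂ = 1.667/EI and f₁₂ = f₂₁ = 0.8333/EI.
Compatibility — zero rotation at each built-in end:
  1.667 M_1 + 0.8333 M_2 = 302.2
  0.8333 M_1 + 1.667 M_2 = 377.1
Solving the pair gives M_1 = 90.89 kN·m and M_2 = 180.8 kN·m (hogging).

M_1 = 90.89 kN·m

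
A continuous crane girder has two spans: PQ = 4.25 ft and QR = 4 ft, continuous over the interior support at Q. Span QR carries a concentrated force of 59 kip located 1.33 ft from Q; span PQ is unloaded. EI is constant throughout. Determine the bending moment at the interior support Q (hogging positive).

Take M_Q as the redundant. Released structure: two simple spans PQ and QR with a hinge at Q.
End slopes at the hinge Q, treating each span as simply supported:
  span QR: point load 59 at a = 1.33: Pab(L + b)/(6LEI) = 58.23/EI
  relative rotation θ_0 = (0 + 58.23)/EI = 58.23/EI
A unit hogging moment at Q produces rotation L₁/(3EI) + L₂/(3EI) = 2.75/EI.
Slope continuity at Q: θ_0 = M_Q·2.75/EI, so M_Q = 58.23/2.75 = 21.17 kip·ft (hogging).

M_Q = 21.17 kip·ft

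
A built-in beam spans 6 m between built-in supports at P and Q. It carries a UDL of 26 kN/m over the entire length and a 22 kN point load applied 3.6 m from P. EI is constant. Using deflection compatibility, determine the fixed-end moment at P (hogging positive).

Take the two fixed-end moments M_P, M_Q as redundants; the released structure is the simple span PQ.
End rotations of the released simple span under the applied load (×1/EI):
  at P: UDL 26: wL³/(24EI) = 234/EI
  at Q: UDL 26: wL³/(24EI) = 234/EI
  at P: point load 22 at a = 3.6: Pab(L + b)/(6LEI) = 44.35/EI
  at Q: point load 22 at a = 3.6: Pab(L + a)/(6LEI) = 50.69/EI
  θ_P0 = 278.4/EI,  θ_Q0 = 284.7/EI
Flexibility coefficients: a unit moment at one end gives L/(3EI) there and L/(6EI) at the far end, so f₁₁ = f₂₂ = 2/EI and f₁₂ = f₂₁ = 1/EI.
Compatibility — zero rotation at each built-in end:
  2 M_P + 1 M_Q = 278.4
  1 M_P + 2 M_Q = 284.7
Solving the pair gives M_P = 90.67 kN·m and M_Q = 97.01 kN·m (hogging).

M_P = 90.67 kN·m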